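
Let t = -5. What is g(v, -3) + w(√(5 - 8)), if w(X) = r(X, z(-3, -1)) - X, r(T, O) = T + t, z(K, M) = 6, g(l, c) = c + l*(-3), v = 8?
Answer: -32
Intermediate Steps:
g(l, c) = c - 3*l
r(T, O) = -5 + T (r(T, O) = T - 5 = -5 + T)
w(X) = -5 (w(X) = (-5 + X) - X = -5)
g(v, -3) + w(√(5 - 8)) = (-3 - 3*8) - 5 = (-3 - 24) - 5 = -27 - 5 = -32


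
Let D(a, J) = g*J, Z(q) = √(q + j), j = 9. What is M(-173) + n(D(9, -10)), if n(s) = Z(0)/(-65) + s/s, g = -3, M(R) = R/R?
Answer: 127/65 ≈ 1.9538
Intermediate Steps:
M(R) = 1
Z(q) = √(9 + q) (Z(q) = √(q + 9) = √(9 + q))
D(a, J) = -3*J
n(s) = 62/65 (n(s) = √(9 + 0)/(-65) + s/s = √9*(-1/65) + 1 = 3*(-1/65) + 1 = -3/65 + 1 = 62/65)
M(-173) + n(D(9, -10)) = 1 + 62/65 = 127/65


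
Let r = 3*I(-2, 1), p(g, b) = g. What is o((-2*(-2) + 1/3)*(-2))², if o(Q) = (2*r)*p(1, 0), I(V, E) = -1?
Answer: 36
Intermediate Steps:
r = -3 (r = 3*(-1) = -3)
o(Q) = -6 (o(Q) = (2*(-3))*1 = -6*1 = -6)
o((-2*(-2) + 1/3)*(-2))² = (-6)² = 36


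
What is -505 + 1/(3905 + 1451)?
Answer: -2704779/5356 ≈ -505.00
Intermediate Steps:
-505 + 1/(3905 + 1451) = -505 + 1/5356 = -2704779/5356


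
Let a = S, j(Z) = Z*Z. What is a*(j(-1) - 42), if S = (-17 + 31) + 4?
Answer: -738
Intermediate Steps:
S = 18 (S = 14 + 4 = 18)
j(Z) = Z**2
a = 18
a*(j(-1) - 42) = 18*((-1)**2 - 42) = 18*(1 - 42) = 18*(-41) = -738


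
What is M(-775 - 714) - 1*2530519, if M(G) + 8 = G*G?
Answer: -313406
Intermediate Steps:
M(G) = -8 + G² (M(G) = -8 + G*G = -8 + G²)
M(-775 - 714) - 1*2530519 = (-8 + (-775 - 714)²) - 1*2530519 = (-8 + (-1489)²) - 2530519 = (-8 + 2217121) - 2530519 = 2217113 - 2530519 = -313406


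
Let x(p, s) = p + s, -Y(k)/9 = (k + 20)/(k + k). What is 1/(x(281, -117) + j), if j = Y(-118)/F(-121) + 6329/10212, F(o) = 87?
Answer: 17472732/2875606385 ≈ 0.0060762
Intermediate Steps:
Y(k) = -9*(20 + k)/(2*k) (Y(k) = -9*(k + 20)/(k + k) = -9*(20 + k)/(2*k))
j = 10078337/17472732 (j = (-9/2 - 90/(-118))/87 + 6329/10212 = (-9/2 - 90*(-1/118))*(1/87) + 6329*(1/10212) = (-9/2 + 45/59)*(1/87) + 6329/10212 = -441/118*1/87 + 6329/10212 = -147/3422 + 6329/10212 = 10078337/17472732 ≈ 0.57680)
1/(x(281, -117) + j) = 1/((281 - 117) + 10078337/17472732) = 1/(164 + 10078337/17472732) = 1/(2875606385/17472732) = 17472732/2875606385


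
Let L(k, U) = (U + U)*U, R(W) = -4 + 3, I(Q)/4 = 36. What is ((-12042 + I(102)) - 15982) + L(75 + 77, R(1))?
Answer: -27878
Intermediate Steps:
I(Q) = 144 (I(Q) = 4*36 = 144)
R(W) = -1
L(k, U) = 2*U² (L(k, U) = (2*U)*U = 2*U²)
((-12042 + I(102)) - 15982) + L(75 + 77, R(1)) = ((-12042 + 144) - 15982) + 2*(-1)² = (-11898 - 15982) + 2*1 = -27880 + 2 = -27878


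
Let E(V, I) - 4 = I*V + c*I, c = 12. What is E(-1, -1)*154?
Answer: -1078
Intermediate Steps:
E(V, I) = 4 + 12*I + I*V (E(V, I) = 4 + (I*V + 12*I) = 4 + (12*I + I*V) = 4 + 12*I + I*V)
E(-1, -1)*154 = (4 + 12*(-1) - 1*(-1))*154 = (4 - 12 + 1)*154 = -7*154 = -1078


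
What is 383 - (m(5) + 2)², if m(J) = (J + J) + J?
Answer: 94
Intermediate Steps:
m(J) = 3*J (m(J) = 2*J + J = 3*J)
383 - (m(5) + 2)² = 383 - (3*5 + 2)² = 383 - (15 + 2)² = 383 - 1*17² = 383 - 1*289 = 383 - 289 = 94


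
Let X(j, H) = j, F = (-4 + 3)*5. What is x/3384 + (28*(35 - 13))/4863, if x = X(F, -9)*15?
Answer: 63697/609496 ≈ 0.10451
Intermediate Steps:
F = -5 (F = -1*5 = -5)
x = -75 (x = -5*15 = -75)
x/3384 + (28*(35 - 13))/4863 = -75/3384 + (28*(35 - 13))/4863 = -75*1/3384 + (28*22)*(1/4863) = -25/1128 + 616*(1/4863) = -25/1128 + 616/4863 = 63697/609496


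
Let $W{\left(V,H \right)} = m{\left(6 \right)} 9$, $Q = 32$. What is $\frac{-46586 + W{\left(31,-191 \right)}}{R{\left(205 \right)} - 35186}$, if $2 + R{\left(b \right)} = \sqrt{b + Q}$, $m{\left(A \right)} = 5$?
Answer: $\frac{1637684708}{1238195107} + \frac{46541 \sqrt{237}}{1238195107} \approx 1.3232$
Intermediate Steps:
$W{\left(V,H \right)} = 45$ ($W{\left(V,H \right)} = 5 \cdot 9 = 45$)
$R{\left(b \right)} = -2 + \sqrt{32 + b}$ ($R{\left(b \right)} = -2 + \sqrt{b + 32} = -2 + \sqrt{32 + b}$)
$\frac{-46586 + W{\left(31,-191 \right)}}{R{\left(205 \right)} - 35186} = \frac{-46586 + 45}{\left(-2 + \sqrt{32 + 205}\right) - 35186} = - \frac{46541}{\left(-2 + \sqrt{237}\right) - 35186} = - \frac{46541}{-35188 + \sqrt{237}}$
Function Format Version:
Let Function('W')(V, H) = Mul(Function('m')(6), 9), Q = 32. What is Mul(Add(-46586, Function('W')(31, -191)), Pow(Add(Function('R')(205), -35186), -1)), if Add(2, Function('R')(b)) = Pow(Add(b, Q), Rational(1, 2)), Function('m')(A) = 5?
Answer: Add(Rational(1637684708, 1238195107), Mul(Rational(46541, 1238195107), Pow(237, Rational(1, 2)))) ≈ 1.3232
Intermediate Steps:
Function('W')(V, H) = 45 (Function('W')(V, H) = Mul(5, 9) = 45)
Function('R')(b) = Add(-2, Pow(Add(32, b), Rational(1, 2))) (Function('R')(b) = Add(-2, Pow(Add(b, 32), Rational(1, 2))) = Add(-2, Pow(Add(32, b), Rational(1, 2))))
Mul(Add(-46586, Function('W')(31, -191)), Pow(Add(Function('R')(205), -35186), -1)) = Mul(Add(-46586, 45), Pow(Add(Add(-2, Pow(Add(32, 205), Rational(1, 2))), -35186), -1)) = Mul(-46541, Pow(Add(Add(-2, Pow(237, Rational(1, 2))), -35186), -1)) = Mul(-46541, Pow(Add(-35188, Pow(237, Rational(1, 2))), -1))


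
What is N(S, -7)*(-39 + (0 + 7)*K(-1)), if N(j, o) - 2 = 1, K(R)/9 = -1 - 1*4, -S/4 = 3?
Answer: -1062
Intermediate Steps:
S = -12 (S = -4*3 = -12)
K(R) = -45 (K(R) = 9*(-1 - 1*4) = 9*(-1 - 4) = 9*(-5) = -45)
N(j, o) = 3 (N(j, o) = 2 + 1 = 3)
N(S, -7)*(-39 + (0 + 7)*K(-1)) = 3*(-39 + (0 + 7)*(-45)) = 3*(-39 + 7*(-45)) = 3*(-39 - 315) = 3*(-354) = -1062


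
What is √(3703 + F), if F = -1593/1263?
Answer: 4*√41006242/421 ≈ 60.842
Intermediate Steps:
F = -531/421 (F = -1593*1/1263 = -531/421 ≈ -1.2613)
√(3703 + F) = √(3703 - 531/421) = √(1558432/421) = 4*√41006242/421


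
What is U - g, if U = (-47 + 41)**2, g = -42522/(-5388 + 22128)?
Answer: 107527/2790 ≈ 38.540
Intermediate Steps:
g = -7087/2790 (g = -42522/16740 = -42522*1/16740 = -7087/2790 ≈ -2.5401)
U = 36 (U = (-6)**2 = 36)
U - g = 36 - 1*(-7087/2790) = 36 + 7087/2790 = 107527/2790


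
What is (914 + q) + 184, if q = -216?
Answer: 882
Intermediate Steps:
(914 + q) + 184 = (914 - 216) + 184 = 698 + 184 = 882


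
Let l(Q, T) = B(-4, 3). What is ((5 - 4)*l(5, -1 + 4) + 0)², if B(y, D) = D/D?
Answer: 1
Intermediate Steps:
B(y, D) = 1
l(Q, T) = 1
((5 - 4)*l(5, -1 + 4) + 0)² = ((5 - 4)*1 + 0)² = (1*1 + 0)² = (1 + 0)² = 1² = 1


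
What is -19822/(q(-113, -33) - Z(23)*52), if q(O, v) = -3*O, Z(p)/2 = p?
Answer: 19822/2053 ≈ 9.6551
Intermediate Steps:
Z(p) = 2*p
-19822/(q(-113, -33) - Z(23)*52) = -19822/(-3*(-113) - 2*23*52) = -19822/(339 - 46*52) = -19822/(339 - 1*2392) = -19822/(339 - 2392) = -19822/(-2053) = -19822*(-1/2053) = 19822/2053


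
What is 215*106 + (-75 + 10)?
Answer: 22725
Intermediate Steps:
215*106 + (-75 + 10) = 22790 - 65 = 22725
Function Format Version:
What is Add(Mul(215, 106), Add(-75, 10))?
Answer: 22725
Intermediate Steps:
Add(Mul(215, 106), Add(-75, 10)) = Add(22790, -65) = 22725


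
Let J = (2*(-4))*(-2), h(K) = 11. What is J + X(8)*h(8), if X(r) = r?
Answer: 104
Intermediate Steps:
J = 16 (J = -8*(-2) = 16)
J + X(8)*h(8) = 16 + 8*11 = 16 + 88 = 104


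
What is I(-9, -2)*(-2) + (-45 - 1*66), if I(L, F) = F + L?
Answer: -89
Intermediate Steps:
I(-9, -2)*(-2) + (-45 - 1*66) = (-2 - 9)*(-2) + (-45 - 1*66) = -11*(-2) + (-45 - 66) = 22 - 111 = -89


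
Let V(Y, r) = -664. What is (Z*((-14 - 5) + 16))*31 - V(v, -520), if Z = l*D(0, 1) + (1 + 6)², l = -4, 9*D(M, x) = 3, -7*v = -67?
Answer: -3769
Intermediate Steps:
v = 67/7 (v = -⅐*(-67) = 67/7 ≈ 9.5714)
D(M, x) = ⅓ (D(M, x) = (⅑)*3 = ⅓)
Z = 143/3 (Z = -4*⅓ + (1 + 6)² = -4/3 + 7² = -4/3 + 49 = 143/3 ≈ 47.667)
(Z*((-14 - 5) + 16))*31 - V(v, -520) = (143*((-14 - 5) + 16)/3)*31 - 1*(-664) = (143*(-19 + 16)/3)*31 + 664 = ((143/3)*(-3))*31 + 664 = -143*31 + 664 = -4433 + 664 = -3769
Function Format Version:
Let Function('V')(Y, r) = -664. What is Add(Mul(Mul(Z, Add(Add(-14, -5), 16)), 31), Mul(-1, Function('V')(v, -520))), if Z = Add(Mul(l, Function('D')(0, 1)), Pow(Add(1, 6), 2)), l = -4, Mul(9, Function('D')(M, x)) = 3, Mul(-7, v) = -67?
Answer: -3769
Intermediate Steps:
v = Rational(67, 7) (v = Mul(Rational(-1, 7), -67) = Rational(67, 7) ≈ 9.5714)
Function('D')(M, x) = Rational(1, 3) (Function('D')(M, x) = Mul(Rational(1, 9), 3) = Rational(1, 3))
Z = Rational(143, 3) (Z = Add(Mul(-4, Rational(1, 3)), Pow(Add(1, 6), 2)) = Add(Rational(-4, 3), Pow(7, 2)) = Add(Rational(-4, 3), 49) = Rational(143, 3) ≈ 47.667)
Add(Mul(Mul(Z, Add(Add(-14, -5), 16)), 31), Mul(-1, Function('V')(v, -520))) = Add(Mul(Mul(Rational(143, 3), Add(Add(-14, -5), 16)), 31), Mul(-1, -664)) = Add(Mul(Mul(Rational(143, 3), Add(-19, 16)), 31), 664) = Add(Mul(Mul(Rational(143, 3), -3), 31), 664) = Add(Mul(-143, 31), 664) = Add(-4433, 664) = -3769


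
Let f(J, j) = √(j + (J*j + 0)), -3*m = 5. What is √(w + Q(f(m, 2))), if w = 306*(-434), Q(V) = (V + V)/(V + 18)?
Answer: √2*√((-1792854 - 66401*I*√3)/(27 + I*√3)) ≈ 0.00017531 + 364.42*I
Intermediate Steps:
m = -5/3 (m = -⅓*5 = -5/3 ≈ -1.6667)
f(J, j) = √(j + J*j)
Q(V) = 2*V/(18 + V) (Q(V) = (2*V)/(18 + V) = 2*V/(18 + V))
w = -132804
√(w + Q(f(m, 2))) = √(-132804 + 2*√(2*(1 - 5/3))/(18 + √(2*(1 - 5/3)))) = √(-132804 + 2*√(2*(-⅔))/(18 + √(2*(-⅔)))) = √(-132804 + 2*√(-4/3)/(18 + √(-4/3))) = √(-132804 + 2*(2*I*√3/3)/(18 + 2*I*√3/3)) = √(-132804 + 4*I*√3/(3*(18 + 2*I*√3/3)))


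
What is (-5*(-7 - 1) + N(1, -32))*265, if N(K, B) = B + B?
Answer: -6360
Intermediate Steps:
N(K, B) = 2*B
(-5*(-7 - 1) + N(1, -32))*265 = (-5*(-7 - 1) + 2*(-32))*265 = (-5*(-8) - 64)*265 = (40 - 64)*265 = -24*265 = -6360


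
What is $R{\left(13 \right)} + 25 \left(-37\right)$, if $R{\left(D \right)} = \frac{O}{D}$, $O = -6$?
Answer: $- \frac{12031}{13} \approx -925.46$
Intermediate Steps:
$R{\left(D \right)} = - \frac{6}{D}$
$R{\left(13 \right)} + 25 \left(-37\right) = - \frac{6}{13} + 25 \left(-37\right) = \left(-6\right) \frac{1}{13} - 925 = - \frac{6}{13} - 925 = - \frac{12031}{13}$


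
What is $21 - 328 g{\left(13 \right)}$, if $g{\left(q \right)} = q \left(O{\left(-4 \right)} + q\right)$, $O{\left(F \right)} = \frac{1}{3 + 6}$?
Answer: $- \frac{502963}{9} \approx -55885.0$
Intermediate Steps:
$O{\left(F \right)} = \frac{1}{9}$
$g{\left(q \right)} = q \left(\frac{1}{9} + q\right)$
$21 - 328 g{\left(13 \right)} = 21 - 328 \cdot 13 \left(\frac{1}{9} + 13\right) = 21 - 328 \cdot 13 \cdot \frac{118}{9} = 21 - \frac{503152}{9} = - \frac{502963}{9}$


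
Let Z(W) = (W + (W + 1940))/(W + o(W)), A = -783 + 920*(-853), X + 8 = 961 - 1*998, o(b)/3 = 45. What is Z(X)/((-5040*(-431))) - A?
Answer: 3071498267413/3910032 ≈ 7.8554e+5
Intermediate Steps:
o(b) = 135 (o(b) = 3*45 = 135)
X = -45 (X = -8 + (961 - 1*998) = -8 + (961 - 998) = -8 - 37 = -45)
A = -785543 (A = -783 - 784760 = -785543)
Z(W) = (1940 + 2*W)/(135 + W) (Z(W) = (W + (W + 1940))/(W + 135) = (W + (1940 + W))/(135 + W) = (1940 + 2*W)/(135 + W))
Z(X)/((-5040*(-431))) - A = (2*(970 - 45)/(135 - 45))/((-5040*(-431))) - 1*(-785543) = (2*925/90)/2172240 + 785543 = (2*(1/90)*925)*(1/2172240) + 785543 = (185/9)*(1/2172240) + 785543 = 37/3910032 + 785543 = 3071498267413/3910032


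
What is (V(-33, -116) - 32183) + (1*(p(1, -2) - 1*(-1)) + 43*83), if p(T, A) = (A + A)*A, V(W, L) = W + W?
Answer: -28671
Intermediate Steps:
V(W, L) = 2*W
p(T, A) = 2*A² (p(T, A) = (2*A)*A = 2*A²)
(V(-33, -116) - 32183) + (1*(p(1, -2) - 1*(-1)) + 43*83) = (2*(-33) - 32183) + (1*(2*(-2)² - 1*(-1)) + 43*83) = (-66 - 32183) + (1*(2*4 + 1) + 3569) = -32249 + (1*(8 + 1) + 3569) = -32249 + (1*9 + 3569) = -32249 + (9 + 3569) = -32249 + 3578 = -28671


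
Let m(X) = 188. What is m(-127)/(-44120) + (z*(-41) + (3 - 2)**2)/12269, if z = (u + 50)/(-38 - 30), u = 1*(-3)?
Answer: -8603437/4601120380 ≈ -0.0018699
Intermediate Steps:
u = -3
z = -47/68 (z = (-3 + 50)/(-38 - 30) = 47/(-68) = 47*(-1/68) = -47/68 ≈ -0.69118)
m(-127)/(-44120) + (z*(-41) + (3 - 2)**2)/12269 = 188/(-44120) + (-47/68*(-41) + (3 - 2)**2)/12269 = 188*(-1/44120) + (1927/68 + 1**2)*(1/12269) = -47/11030 + (1927/68 + 1)*(1/12269) = -47/11030 + (1995/68)*(1/12269) = -47/11030 + 1995/834292 = -8603437/4601120380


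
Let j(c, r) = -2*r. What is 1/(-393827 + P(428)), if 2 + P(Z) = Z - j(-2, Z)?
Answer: -1/392545 ≈ -2.5475e-6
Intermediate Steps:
P(Z) = -2 + 3*Z (P(Z) = -2 + (Z - (-2)*Z) = -2 + (Z + 2*Z) = -2 + 3*Z)
1/(-393827 + P(428)) = 1/(-393827 + (-2 + 3*428)) = 1/(-393827 + (-2 + 1284)) = 1/(-393827 + 1282) = 1/(-392545) = -1/392545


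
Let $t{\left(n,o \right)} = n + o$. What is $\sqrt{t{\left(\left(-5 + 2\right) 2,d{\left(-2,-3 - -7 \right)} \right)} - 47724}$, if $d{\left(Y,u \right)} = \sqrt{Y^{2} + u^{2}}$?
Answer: $\sqrt{-47730 + 2 \sqrt{5}} \approx 218.46 i$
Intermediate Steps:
$\sqrt{t{\left(\left(-5 + 2\right) 2,d{\left(-2,-3 - -7 \right)} \right)} - 47724} = \sqrt{\left(\left(-5 + 2\right) 2 + \sqrt{\left(-2\right)^{2} + \left(-3 - -7\right)^{2}}\right) - 47724} = \sqrt{\left(\left(-3\right) 2 + \sqrt{4 + \left(-3 + 7\right)^{2}}\right) - 47724} = \sqrt{\left(-6 + \sqrt{4 + 4^{2}}\right) - 47724} = \sqrt{\left(-6 + \sqrt{4 + 16}\right) - 47724} = \sqrt{\left(-6 + \sqrt{20}\right) - 47724} = \sqrt{\left(-6 + 2 \sqrt{5}\right) - 47724} = \sqrt{-47730 + 2 \sqrt{5}}$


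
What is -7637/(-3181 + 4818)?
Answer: -7637/1637 ≈ -4.6652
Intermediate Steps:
-7637/(-3181 + 4818) = -7637/1637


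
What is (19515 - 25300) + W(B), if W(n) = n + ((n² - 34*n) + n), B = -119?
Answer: 12184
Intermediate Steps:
W(n) = n² - 32*n (W(n) = n + (n² - 33*n) = n² - 32*n)
(19515 - 25300) + W(B) = (19515 - 25300) - 119*(-32 - 119) = -5785 - 119*(-151) = -5785 + 17969 = 12184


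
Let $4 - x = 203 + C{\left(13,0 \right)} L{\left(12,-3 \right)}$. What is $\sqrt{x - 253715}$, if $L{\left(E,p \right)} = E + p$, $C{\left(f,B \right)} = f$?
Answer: $17 i \sqrt{879} \approx 504.01 i$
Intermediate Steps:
$x = -316$ ($x = 4 - \left(203 + 13 \left(12 - 3\right)\right) = 4 - \left(203 + 13 \cdot 9\right) = 4 - \left(203 + 117\right) = 4 - 320 = -316$)
$\sqrt{x - 253715} = \sqrt{-316 - 253715} = \sqrt{-254031} = 17 i \sqrt{879}$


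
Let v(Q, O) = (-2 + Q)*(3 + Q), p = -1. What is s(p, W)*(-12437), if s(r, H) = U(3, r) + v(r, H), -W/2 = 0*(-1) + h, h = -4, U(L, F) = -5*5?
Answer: 385547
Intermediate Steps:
U(L, F) = -25
W = 8 (W = -2*(0*(-1) - 4) = -2*(0 - 4) = -2*(-4) = 8)
s(r, H) = -31 + r + r² (s(r, H) = -25 + (-6 + r + r²) = -31 + r + r²)
s(p, W)*(-12437) = (-31 - 1 + (-1)²)*(-12437) = (-31 - 1 + 1)*(-12437) = -31*(-12437) = 385547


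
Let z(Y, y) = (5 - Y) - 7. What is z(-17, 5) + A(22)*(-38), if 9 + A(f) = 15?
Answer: -213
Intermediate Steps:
z(Y, y) = -2 - Y
A(f) = 6 (A(f) = -9 + 15 = 6)
z(-17, 5) + A(22)*(-38) = (-2 - 1*(-17)) + 6*(-38) = (-2 + 17) - 228 = 15 - 228 = -213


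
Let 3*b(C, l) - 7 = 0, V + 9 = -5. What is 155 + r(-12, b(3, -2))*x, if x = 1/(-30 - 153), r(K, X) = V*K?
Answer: 9399/61 ≈ 154.08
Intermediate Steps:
V = -14 (V = -9 - 5 = -14)
b(C, l) = 7/3 (b(C, l) = 7/3 + (⅓)*0 = 7/3 + 0 = 7/3)
r(K, X) = -14*K
x = -1/183 (x = 1/(-183) = -1/183 ≈ -0.0054645)
155 + r(-12, b(3, -2))*x = 155 - 14*(-12)*(-1/183) = 155 + 168*(-1/183) = 155 - 56/61 = 9399/61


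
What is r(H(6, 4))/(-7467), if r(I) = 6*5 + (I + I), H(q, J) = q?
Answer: -14/2489 ≈ -0.0056247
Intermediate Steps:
r(I) = 30 + 2*I
r(H(6, 4))/(-7467) = (30 + 2*6)/(-7467) = (30 + 12)*(-1/7467) = 42*(-1/7467) = -14/2489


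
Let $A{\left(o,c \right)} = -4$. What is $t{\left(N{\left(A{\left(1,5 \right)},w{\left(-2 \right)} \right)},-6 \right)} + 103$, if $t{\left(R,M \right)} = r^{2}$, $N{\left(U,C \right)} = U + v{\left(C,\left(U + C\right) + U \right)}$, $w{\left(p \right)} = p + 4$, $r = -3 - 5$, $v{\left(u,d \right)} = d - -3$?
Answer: $167$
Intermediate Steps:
$v{\left(u,d \right)} = 3 + d$ ($v{\left(u,d \right)} = d + 3 = 3 + d$)
$r = -8$
$w{\left(p \right)} = 4 + p$
$N{\left(U,C \right)} = 3 + C + 3 U$ ($N{\left(U,C \right)} = U + \left(3 + \left(\left(U + C\right) + U\right)\right) = U + \left(3 + \left(\left(C + U\right) + U\right)\right) = U + \left(3 + \left(C + 2 U\right)\right) = U + \left(3 + C + 2 U\right) = 3 + C + 3 U$)
$t{\left(R,M \right)} = 64$ ($t{\left(R,M \right)} = \left(-8\right)^{2} = 64$)
$t{\left(N{\left(A{\left(1,5 \right)},w{\left(-2 \right)} \right)},-6 \right)} + 103 = 64 + 103 = 167$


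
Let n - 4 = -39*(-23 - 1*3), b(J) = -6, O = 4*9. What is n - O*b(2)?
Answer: 1234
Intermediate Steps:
O = 36
n = 1018 (n = 4 - 39*(-23 - 1*3) = 4 - 39*(-23 - 3) = 4 - 39*(-26) = 4 + 1014 = 1018)
n - O*b(2) = 1018 - 36*(-6) = 1018 - 1*(-216) = 1018 + 216 = 1234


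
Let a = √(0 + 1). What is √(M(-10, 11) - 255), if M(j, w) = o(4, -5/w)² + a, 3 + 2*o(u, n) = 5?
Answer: I*√253 ≈ 15.906*I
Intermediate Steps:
o(u, n) = 1 (o(u, n) = -3/2 + (½)*5 = -3/2 + 5/2 = 1)
a = 1 (a = √1 = 1)
M(j, w) = 2 (M(j, w) = 1² + 1 = 1 + 1 = 2)
√(M(-10, 11) - 255) = √(2 - 255) = √(-253) = I*√253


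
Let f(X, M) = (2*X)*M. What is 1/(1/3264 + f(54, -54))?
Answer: -3264/19035647 ≈ -0.00017147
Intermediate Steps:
f(X, M) = 2*M*X
1/(1/3264 + f(54, -54)) = 1/(1/3264 + 2*(-54)*54) = 1/(1/3264 - 5832) = 1/(-19035647/3264) = -3264/19035647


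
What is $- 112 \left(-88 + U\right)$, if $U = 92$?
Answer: $-448$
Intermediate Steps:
$- 112 \left(-88 + U\right) = - 112 \left(-88 + 92\right) = \left(-112\right) 4 = -448$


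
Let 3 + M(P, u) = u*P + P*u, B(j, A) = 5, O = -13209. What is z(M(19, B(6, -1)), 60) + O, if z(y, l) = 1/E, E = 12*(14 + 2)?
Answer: -2536127/192 ≈ -13209.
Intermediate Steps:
E = 192 (E = 12*16 = 192)
M(P, u) = -3 + 2*P*u (M(P, u) = -3 + (u*P + P*u) = -3 + (P*u + P*u) = -3 + 2*P*u)
z(y, l) = 1/192
z(M(19, B(6, -1)), 60) + O = 1/192 - 13209 = -2536127/192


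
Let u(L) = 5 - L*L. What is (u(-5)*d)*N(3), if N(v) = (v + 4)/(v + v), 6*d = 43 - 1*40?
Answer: -35/3 ≈ -11.667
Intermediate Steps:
u(L) = 5 - L**2
d = 1/2 (d = (43 - 1*40)/6 = (43 - 40)/6 = (1/6)*3 = 1/2 ≈ 0.50000)
N(v) = (4 + v)/(2*v) (N(v) = (4 + v)/((2*v)) = (4 + v)*(1/(2*v)) = (4 + v)/(2*v))
(u(-5)*d)*N(3) = ((5 - 1*(-5)**2)*(1/2))*((1/2)*(4 + 3)/3) = ((5 - 1*25)*(1/2))*((1/2)*(1/3)*7) = ((5 - 25)*(1/2))*(7/6) = -20*1/2*(7/6) = -10*7/6 = -35/3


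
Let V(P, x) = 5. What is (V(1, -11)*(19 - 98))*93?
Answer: -36735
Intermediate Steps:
(V(1, -11)*(19 - 98))*93 = (5*(19 - 98))*93 = (5*(-79))*93 = -395*93 = -36735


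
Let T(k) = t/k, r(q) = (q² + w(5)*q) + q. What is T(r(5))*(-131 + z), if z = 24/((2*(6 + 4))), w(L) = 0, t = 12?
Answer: -1298/25 ≈ -51.920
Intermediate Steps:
r(q) = q + q² (r(q) = (q² + 0*q) + q = (q² + 0) + q = q² + q = q + q²)
T(k) = 12/k
z = 6/5 (z = 24/((2*10)) = 24/20 = 24*(1/20) = 6/5 ≈ 1.2000)
T(r(5))*(-131 + z) = (12/((5*(1 + 5))))*(-131 + 6/5) = (12/((5*6)))*(-649/5) = (12/30)*(-649/5) = (12*(1/30))*(-649/5) = (⅖)*(-649/5) = -1298/25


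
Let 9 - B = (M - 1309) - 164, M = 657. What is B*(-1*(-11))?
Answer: 9075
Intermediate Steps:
B = 825 (B = 9 - ((657 - 1309) - 164) = 9 - (-652 - 164) = 9 - 1*(-816) = 9 + 816 = 825)
B*(-1*(-11)) = 825*(-1*(-11)) = 825*11 = 9075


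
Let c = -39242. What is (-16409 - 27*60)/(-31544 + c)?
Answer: 18029/70786 ≈ 0.25470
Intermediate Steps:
(-16409 - 27*60)/(-31544 + c) = (-16409 - 27*60)/(-31544 - 39242) = (-16409 - 1620)/(-70786) = -18029*(-1/70786) = 18029/70786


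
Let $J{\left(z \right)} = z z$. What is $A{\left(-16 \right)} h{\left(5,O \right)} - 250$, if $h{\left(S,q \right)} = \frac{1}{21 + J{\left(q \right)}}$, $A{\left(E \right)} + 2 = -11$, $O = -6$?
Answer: $- \frac{14263}{57} \approx -250.23$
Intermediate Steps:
$J{\left(z \right)} = z^{2}$
$A{\left(E \right)} = -13$ ($A{\left(E \right)} = -2 - 11 = -13$)
$h{\left(S,q \right)} = \frac{1}{21 + q^{2}}$
$A{\left(-16 \right)} h{\left(5,O \right)} - 250 = - \frac{13}{21 + \left(-6\right)^{2}} - 250 = - \frac{13}{21 + 36} - 250 = - \frac{13}{57} - 250 = - \frac{14263}{57}$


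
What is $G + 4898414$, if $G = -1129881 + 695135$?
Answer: $4463668$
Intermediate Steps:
$G = -434746$
$G + 4898414 = -434746 + 4898414 = 4463668$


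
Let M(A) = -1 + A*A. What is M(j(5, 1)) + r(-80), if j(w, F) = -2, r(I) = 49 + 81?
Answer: 133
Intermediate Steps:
r(I) = 130
M(A) = -1 + A**2
M(j(5, 1)) + r(-80) = (-1 + (-2)**2) + 130 = (-1 + 4) + 130 = 3 + 130 = 133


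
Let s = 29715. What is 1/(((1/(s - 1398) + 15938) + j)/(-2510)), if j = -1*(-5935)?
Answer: -35537835/309688871 ≈ -0.11475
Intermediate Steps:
j = 5935
1/(((1/(s - 1398) + 15938) + j)/(-2510)) = 1/(((1/(29715 - 1398) + 15938) + 5935)/(-2510)) = 1/(((1/28317 + 15938) + 5935)*(-1/2510)) = 1/((451316347/28317 + 5935)*(-1/2510)) = 1/((619377742/28317)*(-1/2510)) = 1/(-309688871/35537835) = -35537835/309688871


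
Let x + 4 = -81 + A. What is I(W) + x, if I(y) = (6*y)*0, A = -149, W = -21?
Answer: -234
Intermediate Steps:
I(y) = 0
x = -234 (x = -4 + (-81 - 149) = -4 - 230 = -234)
I(W) + x = 0 - 234 = -234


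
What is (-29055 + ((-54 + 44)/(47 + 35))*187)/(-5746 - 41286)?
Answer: 596095/964156 ≈ 0.61826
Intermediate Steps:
(-29055 + ((-54 + 44)/(47 + 35))*187)/(-5746 - 41286) = (-29055 - 10/82*187)/(-47032) = (-29055 - 10*1/82*187)*(-1/47032) = (-29055 - 5/41*187)*(-1/47032) = (-29055 - 935/41)*(-1/47032) = -1192190/41*(-1/47032) = 596095/964156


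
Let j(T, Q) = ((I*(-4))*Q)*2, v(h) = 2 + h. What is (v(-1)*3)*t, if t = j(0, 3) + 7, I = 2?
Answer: -123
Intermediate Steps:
j(T, Q) = -16*Q (j(T, Q) = ((2*(-4))*Q)*2 = -8*Q*2 = -16*Q)
t = -41 (t = -16*3 + 7 = -48 + 7 = -41)
(v(-1)*3)*t = ((2 - 1)*3)*(-41) = (1*3)*(-41) = 3*(-41) = -123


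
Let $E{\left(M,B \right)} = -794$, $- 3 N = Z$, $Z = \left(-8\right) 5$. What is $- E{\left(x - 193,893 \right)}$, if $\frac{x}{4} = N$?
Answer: $794$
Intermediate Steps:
$Z = -40$
$N = \frac{40}{3}$ ($N = \left(- \frac{1}{3}\right) \left(-40\right) = \frac{40}{3} \approx 13.333$)
$x = \frac{160}{3}$ ($x = 4 \cdot \frac{40}{3} = \frac{160}{3} \approx 53.333$)
$- E{\left(x - 193,893 \right)} = \left(-1\right) \left(-794\right) = 794$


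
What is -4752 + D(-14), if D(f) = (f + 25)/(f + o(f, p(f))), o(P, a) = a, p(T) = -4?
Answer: -85547/18 ≈ -4752.6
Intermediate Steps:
D(f) = (25 + f)/(-4 + f) (D(f) = (f + 25)/(f - 4) = (25 + f)/(-4 + f))
-4752 + D(-14) = -4752 + (25 - 14)/(-4 - 14) = -4752 + 11/(-18) = -4752 - 1/18*11 = -4752 - 11/18 = -85547/18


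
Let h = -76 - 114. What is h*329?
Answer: -62510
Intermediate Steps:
h = -190
h*329 = -190*329 = -62510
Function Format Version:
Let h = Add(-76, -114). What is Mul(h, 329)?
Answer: -62510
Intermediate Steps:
h = -190
Mul(h, 329) = Mul(-190, 329) = -62510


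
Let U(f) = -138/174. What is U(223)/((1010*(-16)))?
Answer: 23/468640 ≈ 4.9078e-5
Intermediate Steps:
U(f) = -23/29 (U(f) = -138*1/174 = -23/29)
U(223)/((1010*(-16))) = -23/(29*(1010*(-16))) = -23/29/(-16160) = -23/29*(-1/16160) = 23/468640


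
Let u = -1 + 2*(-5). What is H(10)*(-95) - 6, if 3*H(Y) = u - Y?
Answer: 659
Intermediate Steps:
u = -11 (u = -1 - 10 = -11)
H(Y) = -11/3 - Y/3 (H(Y) = (-11 - Y)/3 = -11/3 - Y/3)
H(10)*(-95) - 6 = (-11/3 - ⅓*10)*(-95) - 6 = (-11/3 - 10/3)*(-95) - 6 = -7*(-95) - 6 = 665 - 6 = 659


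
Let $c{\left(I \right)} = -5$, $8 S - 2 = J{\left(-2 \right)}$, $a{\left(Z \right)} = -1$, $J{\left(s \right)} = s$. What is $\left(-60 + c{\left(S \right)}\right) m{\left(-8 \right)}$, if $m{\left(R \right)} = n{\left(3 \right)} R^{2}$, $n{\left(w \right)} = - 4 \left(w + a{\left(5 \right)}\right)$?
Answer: $33280$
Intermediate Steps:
$n{\left(w \right)} = 4 - 4 w$ ($n{\left(w \right)} = - 4 \left(w - 1\right) = - 4 \left(-1 + w\right) = 4 - 4 w$)
$S = 0$ ($S = \frac{1}{4} + \frac{1}{8} \left(-2\right) = \frac{1}{4} - \frac{1}{4} = 0$)
$m{\left(R \right)} = - 8 R^{2}$ ($m{\left(R \right)} = \left(4 - 12\right) R^{2} = - 8 R^{2}$)
$\left(-60 + c{\left(S \right)}\right) m{\left(-8 \right)} = \left(-60 - 5\right) \left(- 8 \left(-8\right)^{2}\right) = - 65 \left(\left(-8\right) 64\right) = \left(-65\right) \left(-512\right) = 33280$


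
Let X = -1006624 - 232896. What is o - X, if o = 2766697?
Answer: 4006217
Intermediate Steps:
X = -1239520
o - X = 2766697 - 1*(-1239520) = 2766697 + 1239520 = 4006217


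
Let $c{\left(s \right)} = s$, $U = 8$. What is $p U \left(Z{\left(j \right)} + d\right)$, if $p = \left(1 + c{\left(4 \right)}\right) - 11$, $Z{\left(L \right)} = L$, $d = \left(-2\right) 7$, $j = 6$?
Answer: $384$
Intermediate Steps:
$d = -14$
$p = -6$ ($p = \left(1 + 4\right) - 11 = 5 - 11 = -6$)
$p U \left(Z{\left(j \right)} + d\right) = \left(-6\right) 8 \left(6 - 14\right) = \left(-48\right) \left(-8\right) = 384$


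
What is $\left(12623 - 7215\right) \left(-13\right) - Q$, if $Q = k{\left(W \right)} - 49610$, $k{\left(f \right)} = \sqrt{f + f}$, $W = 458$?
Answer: $-20694 - 2 \sqrt{229} \approx -20724.0$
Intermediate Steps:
$k{\left(f \right)} = \sqrt{2} \sqrt{f}$ ($k{\left(f \right)} = \sqrt{2 f} = \sqrt{2} \sqrt{f}$)
$Q = -49610 + 2 \sqrt{229}$ ($Q = \sqrt{2} \sqrt{458} - 49610 = 2 \sqrt{229} - 49610 = -49610 + 2 \sqrt{229} \approx -49580.0$)
$\left(12623 - 7215\right) \left(-13\right) - Q = \left(12623 - 7215\right) \left(-13\right) - \left(-49610 + 2 \sqrt{229}\right) = 5408 \left(-13\right) + \left(49610 - 2 \sqrt{229}\right) = -70304 + \left(49610 - 2 \sqrt{229}\right) = -20694 - 2 \sqrt{229}$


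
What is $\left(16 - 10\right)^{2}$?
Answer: $36$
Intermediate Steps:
$\left(16 - 10\right)^{2} = 6^{2} = 36$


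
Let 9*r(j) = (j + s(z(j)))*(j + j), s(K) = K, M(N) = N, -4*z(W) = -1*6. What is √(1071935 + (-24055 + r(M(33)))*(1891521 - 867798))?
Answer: I*√24365582911 ≈ 1.5609e+5*I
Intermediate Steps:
z(W) = 3/2 (z(W) = -(-1)*6/4 = -¼*(-6) = 3/2)
r(j) = 2*j*(3/2 + j)/9 (r(j) = ((j + 3/2)*(j + j))/9 = ((3/2 + j)*(2*j))/9 = (2*j*(3/2 + j))/9 = 2*j*(3/2 + j)/9)
√(1071935 + (-24055 + r(M(33)))*(1891521 - 867798)) = √(1071935 + (-24055 + (⅑)*33*(3 + 2*33))*(1891521 - 867798)) = √(1071935 + (-24055 + (⅑)*33*(3 + 66))*1023723) = √(1071935 + (-24055 + (⅑)*33*69)*1023723) = √(1071935 + (-24055 + 253)*1023723) = √(1071935 - 23802*1023723) = √(1071935 - 24366654846) = √(-24365582911) = I*√24365582911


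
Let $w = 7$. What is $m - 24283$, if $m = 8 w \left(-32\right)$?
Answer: $-26075$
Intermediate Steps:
$m = -1792$ ($m = 8 \cdot 7 \left(-32\right) = 56 \left(-32\right) = -1792$)
$m - 24283 = -1792 - 24283 = -26075$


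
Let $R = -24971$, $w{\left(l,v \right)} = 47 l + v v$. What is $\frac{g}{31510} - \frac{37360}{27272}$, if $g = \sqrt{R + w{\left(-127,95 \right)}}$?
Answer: $- \frac{4670}{3409} + \frac{3 i \sqrt{2435}}{31510} \approx -1.3699 + 0.0046981 i$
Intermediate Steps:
$w{\left(l,v \right)} = v^{2} + 47 l$ ($w{\left(l,v \right)} = 47 l + v^{2} = v^{2} + 47 l$)
$g = 3 i \sqrt{2435}$ ($g = \sqrt{-24971 + \left(95^{2} + 47 \left(-127\right)\right)} = \sqrt{-24971 + \left(9025 - 5969\right)} = \sqrt{-24971 + 3056} = \sqrt{-21915} = 3 i \sqrt{2435} \approx 148.04 i$)
$\frac{g}{31510} - \frac{37360}{27272} = \frac{3 i \sqrt{2435}}{31510} - \frac{37360}{27272} = 3 i \sqrt{2435} \cdot \frac{1}{31510} - \frac{4670}{3409} = \frac{3 i \sqrt{2435}}{31510} - \frac{4670}{3409} = - \frac{4670}{3409} + \frac{3 i \sqrt{2435}}{31510}$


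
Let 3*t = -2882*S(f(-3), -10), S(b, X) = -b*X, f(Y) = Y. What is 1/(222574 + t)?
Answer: 1/251394 ≈ 3.9778e-6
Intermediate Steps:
S(b, X) = -X*b
t = 28820 (t = (-(-2882)*(-10)*(-3))/3 = (-2882*(-30))/3 = (1/3)*86460 = 28820)
1/(222574 + t) = 1/(222574 + 28820) = 1/251394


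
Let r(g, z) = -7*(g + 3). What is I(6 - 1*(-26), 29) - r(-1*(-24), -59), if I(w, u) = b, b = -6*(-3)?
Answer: 207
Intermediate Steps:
r(g, z) = -21 - 7*g (r(g, z) = -7*(3 + g) = -21 - 7*g)
b = 18
I(w, u) = 18
I(6 - 1*(-26), 29) - r(-1*(-24), -59) = 18 - (-21 - (-7)*(-24)) = 18 - (-21 - 7*24) = 18 - (-21 - 168) = 18 - 1*(-189) = 18 + 189 = 207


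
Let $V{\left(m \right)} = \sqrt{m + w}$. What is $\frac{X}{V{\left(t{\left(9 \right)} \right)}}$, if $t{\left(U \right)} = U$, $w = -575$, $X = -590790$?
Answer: $\frac{295395 i \sqrt{566}}{283} \approx 24833.0 i$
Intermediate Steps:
$V{\left(m \right)} = \sqrt{-575 + m}$ ($V{\left(m \right)} = \sqrt{m - 575} = \sqrt{-575 + m}$)
$\frac{X}{V{\left(t{\left(9 \right)} \right)}} = - \frac{590790}{\sqrt{-575 + 9}} = - \frac{590790}{\sqrt{-566}} = - \frac{590790}{i \sqrt{566}} = - 590790 \left(- \frac{i \sqrt{566}}{566}\right) = \frac{295395 i \sqrt{566}}{283}$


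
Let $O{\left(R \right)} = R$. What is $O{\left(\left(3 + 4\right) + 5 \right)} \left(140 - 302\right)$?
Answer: $-1944$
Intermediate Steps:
$O{\left(\left(3 + 4\right) + 5 \right)} \left(140 - 302\right) = \left(\left(3 + 4\right) + 5\right) \left(140 - 302\right) = \left(7 + 5\right) \left(140 - 302\right) = 12 \left(-162\right) = -1944$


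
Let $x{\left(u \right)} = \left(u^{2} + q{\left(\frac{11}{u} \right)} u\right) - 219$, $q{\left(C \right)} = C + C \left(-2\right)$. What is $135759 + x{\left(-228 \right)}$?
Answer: $187513$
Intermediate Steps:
$q{\left(C \right)} = - C$ ($q{\left(C \right)} = C - 2 C = - C$)
$x{\left(u \right)} = -230 + u^{2}$ ($x{\left(u \right)} = \left(u^{2} + - \frac{11}{u} u\right) - 219 = \left(u^{2} - 11\right) - 219 = \left(-11 + u^{2}\right) - 219 = -230 + u^{2}$)
$135759 + x{\left(-228 \right)} = 135759 - \left(230 - \left(-228\right)^{2}\right) = 135759 + \left(-230 + 51984\right) = 135759 + 51754 = 187513$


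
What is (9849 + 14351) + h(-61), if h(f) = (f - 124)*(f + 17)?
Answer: 32340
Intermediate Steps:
h(f) = (-124 + f)*(17 + f)
(9849 + 14351) + h(-61) = (9849 + 14351) + (-2108 + (-61)**2 - 107*(-61)) = 24200 + (-2108 + 3721 + 6527) = 24200 + 8140 = 32340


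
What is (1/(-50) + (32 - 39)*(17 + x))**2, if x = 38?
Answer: 370601001/2500 ≈ 1.4824e+5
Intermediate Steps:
(1/(-50) + (32 - 39)*(17 + x))**2 = (1/(-50) + (32 - 39)*(17 + 38))**2 = (-1/50 - 7*55)**2 = (-1/50 - 385)**2 = (-19251/50)**2 = 370601001/2500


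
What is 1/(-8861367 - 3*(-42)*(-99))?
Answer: -1/8873841 ≈ -1.1269e-7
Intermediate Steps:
1/(-8861367 - 3*(-42)*(-99)) = 1/(-8861367 + 126*(-99)) = 1/(-8861367 - 12474) = 1/(-8873841) = -1/8873841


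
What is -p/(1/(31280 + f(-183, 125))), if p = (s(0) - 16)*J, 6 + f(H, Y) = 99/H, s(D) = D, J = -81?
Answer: -2472354576/61 ≈ -4.0530e+7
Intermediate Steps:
f(H, Y) = -6 + 99/H
p = 1296 (p = (0 - 16)*(-81) = -16*(-81) = 1296)
-p/(1/(31280 + f(-183, 125))) = -1296/(1/(31280 + (-6 + 99/(-183)))) = -1296/(1/(31280 + (-6 + 99*(-1/183)))) = -1296/(1/(31280 + (-6 - 33/61))) = -1296/(1/(31280 - 399/61)) = -1296/(1/(1907681/61)) = -1296/61/1907681 = -1296*1907681/61 = -1*2472354576/61 = -2472354576/61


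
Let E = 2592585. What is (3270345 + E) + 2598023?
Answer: 8460953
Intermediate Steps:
(3270345 + E) + 2598023 = (3270345 + 2592585) + 2598023 = 5862930 + 2598023 = 8460953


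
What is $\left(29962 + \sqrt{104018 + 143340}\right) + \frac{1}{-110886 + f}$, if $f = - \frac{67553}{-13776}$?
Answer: $\frac{45766894552870}{1527497983} + \sqrt{247358} \approx 30459.0$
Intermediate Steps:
$f = \frac{67553}{13776}$ ($f = \left(-67553\right) \left(- \frac{1}{13776}\right) = \frac{67553}{13776} \approx 4.9037$)
$\left(29962 + \sqrt{104018 + 143340}\right) + \frac{1}{-110886 + f} = \left(29962 + \sqrt{104018 + 143340}\right) + \frac{1}{-110886 + \frac{67553}{13776}} = \left(29962 + \sqrt{247358}\right) + \frac{1}{- \frac{1527497983}{13776}} = \left(29962 + \sqrt{247358}\right) - \frac{13776}{1527497983} = \frac{45766894552870}{1527497983} + \sqrt{247358}$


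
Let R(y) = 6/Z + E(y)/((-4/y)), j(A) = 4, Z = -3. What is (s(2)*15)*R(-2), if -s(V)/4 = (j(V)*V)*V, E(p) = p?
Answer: 2880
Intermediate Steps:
R(y) = -2 - y²/4 (R(y) = 6/(-3) + y/((-4/y)) = 6*(-⅓) + y*(-y/4) = -2 - y²/4)
s(V) = -16*V² (s(V) = -4*4*V*V = -16*V²)
(s(2)*15)*R(-2) = (-16*2²*15)*(-2 - ¼*(-2)²) = (-16*4*15)*(-2 - ¼*4) = (-64*15)*(-2 - 1) = -960*(-3) = 2880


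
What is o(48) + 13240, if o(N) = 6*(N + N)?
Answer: 13816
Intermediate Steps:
o(N) = 12*N (o(N) = 6*(2*N) = 12*N)
o(48) + 13240 = 12*48 + 13240 = 576 + 13240 = 13816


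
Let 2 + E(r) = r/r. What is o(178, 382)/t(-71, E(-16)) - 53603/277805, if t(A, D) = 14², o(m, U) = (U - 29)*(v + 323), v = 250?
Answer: 5107348487/4949980 ≈ 1031.8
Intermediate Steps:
o(m, U) = -16617 + 573*U (o(m, U) = (U - 29)*(250 + 323) = (-29 + U)*573 = -16617 + 573*U)
E(r) = -1 (E(r) = -2 + r/r = -2 + 1 = -1)
t(A, D) = 196
o(178, 382)/t(-71, E(-16)) - 53603/277805 = (-16617 + 573*382)/196 - 53603/277805 = (-16617 + 218886)*(1/196) - 53603*1/277805 = 202269*(1/196) - 4873/25255 = 202269/196 - 4873/25255 = 5107348487/4949980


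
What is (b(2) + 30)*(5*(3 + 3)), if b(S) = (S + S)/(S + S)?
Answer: 930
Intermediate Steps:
b(S) = 1 (b(S) = (2*S)/((2*S)) = (2*S)*(1/(2*S)) = 1)
(b(2) + 30)*(5*(3 + 3)) = (1 + 30)*(5*(3 + 3)) = 31*(5*6) = 31*30 = 930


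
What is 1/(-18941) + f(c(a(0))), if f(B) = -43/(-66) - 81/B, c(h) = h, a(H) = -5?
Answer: 105330571/6250530 ≈ 16.851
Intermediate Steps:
f(B) = 43/66 - 81/B (f(B) = -43*(-1/66) - 81/B = 43/66 - 81/B)
1/(-18941) + f(c(a(0))) = 1/(-18941) + (43/66 - 81/(-5)) = -1/18941 + (43/66 - 81*(-⅕)) = -1/18941 + (43/66 + 81/5) = -1/18941 + 5561/330 = 105330571/6250530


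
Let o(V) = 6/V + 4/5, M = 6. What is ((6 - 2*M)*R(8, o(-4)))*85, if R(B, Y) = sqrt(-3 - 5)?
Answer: -1020*I*sqrt(2) ≈ -1442.5*I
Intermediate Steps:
o(V) = 4/5 + 6/V (o(V) = 6/V + 4*(1/5) = 6/V + 4/5 = 4/5 + 6/V)
R(B, Y) = 2*I*sqrt(2) (R(B, Y) = sqrt(-8) = 2*I*sqrt(2))
((6 - 2*M)*R(8, o(-4)))*85 = ((6 - 2*6)*(2*I*sqrt(2)))*85 = ((6 - 12)*(2*I*sqrt(2)))*85 = -12*I*sqrt(2)*85 = -1020*I*sqrt(2)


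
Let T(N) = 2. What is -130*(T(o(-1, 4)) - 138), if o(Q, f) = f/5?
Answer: 17680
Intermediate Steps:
o(Q, f) = f/5 (o(Q, f) = f*(⅕) = f/5)
-130*(T(o(-1, 4)) - 138) = -130*(2 - 138) = -130*(-136) = 17680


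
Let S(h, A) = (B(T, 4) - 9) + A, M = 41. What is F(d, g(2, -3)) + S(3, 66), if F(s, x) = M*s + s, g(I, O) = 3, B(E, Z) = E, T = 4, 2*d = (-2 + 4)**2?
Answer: 145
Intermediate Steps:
d = 2 (d = (-2 + 4)**2/2 = (1/2)*2**2 = (1/2)*4 = 2)
F(s, x) = 42*s (F(s, x) = 41*s + s = 42*s)
S(h, A) = -5 + A (S(h, A) = (4 - 9) + A = -5 + A)
F(d, g(2, -3)) + S(3, 66) = 42*2 + (-5 + 66) = 84 + 61 = 145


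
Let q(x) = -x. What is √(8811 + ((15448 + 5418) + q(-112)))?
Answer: √29789 ≈ 172.59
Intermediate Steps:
√(8811 + ((15448 + 5418) + q(-112))) = √(8811 + ((15448 + 5418) - 1*(-112))) = √(8811 + (20866 + 112)) = √(8811 + 20978) = √29789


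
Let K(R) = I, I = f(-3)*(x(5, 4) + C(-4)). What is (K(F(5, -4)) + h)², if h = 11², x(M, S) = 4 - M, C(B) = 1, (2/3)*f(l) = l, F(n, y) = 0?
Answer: 14641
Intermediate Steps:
f(l) = 3*l/2
h = 121
I = 0 (I = ((3/2)*(-3))*((4 - 1*5) + 1) = -9*((4 - 5) + 1)/2 = -9*(-1 + 1)/2 = -9/2*0 = 0)
K(R) = 0
(K(F(5, -4)) + h)² = (0 + 121)² = 121² = 14641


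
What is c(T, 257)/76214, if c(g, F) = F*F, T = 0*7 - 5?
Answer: 66049/76214 ≈ 0.86663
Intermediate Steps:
T = -5 (T = 0 - 5 = -5)
c(g, F) = F²
c(T, 257)/76214 = 257²/76214 = 66049*(1/76214) = 66049/76214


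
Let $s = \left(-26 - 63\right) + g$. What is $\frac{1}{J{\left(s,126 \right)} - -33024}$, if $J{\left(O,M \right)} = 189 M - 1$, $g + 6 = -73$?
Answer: $\frac{1}{56837} \approx 1.7594 \cdot 10^{-5}$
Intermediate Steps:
$g = -79$ ($g = -6 - 73 = -79$)
$s = -168$ ($s = \left(-26 - 63\right) - 79 = -89 - 79 = -168$)
$J{\left(O,M \right)} = -1 + 189 M$
$\frac{1}{J{\left(s,126 \right)} - -33024} = \frac{1}{\left(-1 + 189 \cdot 126\right) - -33024} = \frac{1}{\left(-1 + 23814\right) + 33024} = \frac{1}{23813 + 33024} = \frac{1}{56837}$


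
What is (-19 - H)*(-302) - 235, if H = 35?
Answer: 16073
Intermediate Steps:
(-19 - H)*(-302) - 235 = (-19 - 1*35)*(-302) - 235 = (-19 - 35)*(-302) - 235 = -54*(-302) - 235 = 16308 - 235 = 16073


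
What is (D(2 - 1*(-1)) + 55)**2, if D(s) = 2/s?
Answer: 27889/9 ≈ 3098.8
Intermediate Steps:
(D(2 - 1*(-1)) + 55)**2 = (2/(2 - 1*(-1)) + 55)**2 = (2/(2 + 1) + 55)**2 = (2/3 + 55)**2 = (167/3)**2 = 27889/9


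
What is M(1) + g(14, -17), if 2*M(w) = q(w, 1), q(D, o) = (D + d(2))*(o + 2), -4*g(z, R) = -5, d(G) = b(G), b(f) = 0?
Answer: 11/4 ≈ 2.7500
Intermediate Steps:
d(G) = 0
g(z, R) = 5/4 (g(z, R) = -¼*(-5) = 5/4)
q(D, o) = D*(2 + o) (q(D, o) = (D + 0)*(o + 2) = D*(2 + o))
M(w) = 3*w/2 (M(w) = (w*(2 + 1))/2 = (w*3)/2 = (3*w)/2 = 3*w/2)
M(1) + g(14, -17) = (3/2)*1 + 5/4 = 3/2 + 5/4 = 11/4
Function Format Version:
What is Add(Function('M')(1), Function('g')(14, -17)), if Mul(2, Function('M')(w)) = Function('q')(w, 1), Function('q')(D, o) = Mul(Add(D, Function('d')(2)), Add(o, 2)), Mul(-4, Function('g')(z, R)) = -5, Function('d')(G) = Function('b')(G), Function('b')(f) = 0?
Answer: Rational(11, 4) ≈ 2.7500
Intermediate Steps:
Function('d')(G) = 0
Function('g')(z, R) = Rational(5, 4) (Function('g')(z, R) = Mul(Rational(-1, 4), -5) = Rational(5, 4))
Function('q')(D, o) = Mul(D, Add(2, o)) (Function('q')(D, o) = Mul(Add(D, 0), Add(o, 2)) = Mul(D, Add(2, o)))
Function('M')(w) = Mul(Rational(3, 2), w) (Function('M')(w) = Mul(Rational(1, 2), Mul(w, Add(2, 1))) = Mul(Rational(1, 2), Mul(w, 3)) = Mul(Rational(1, 2), Mul(3, w)) = Mul(Rational(3, 2), w))
Add(Function('M')(1), Function('g')(14, -17)) = Add(Mul(Rational(3, 2), 1), Rational(5, 4)) = Add(Rational(3, 2), Rational(5, 4)) = Rational(11, 4)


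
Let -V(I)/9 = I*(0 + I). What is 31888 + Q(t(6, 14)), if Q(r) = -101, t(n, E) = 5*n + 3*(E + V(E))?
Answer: 31787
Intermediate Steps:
V(I) = -9*I² (V(I) = -9*I*(0 + I) = -9*I*I = -9*I²)
t(n, E) = -27*E² + 3*E + 5*n (t(n, E) = 5*n + 3*(E - 9*E²) = 5*n + (-27*E² + 3*E) = -27*E² + 3*E + 5*n)
31888 + Q(t(6, 14)) = 31888 - 101 = 31787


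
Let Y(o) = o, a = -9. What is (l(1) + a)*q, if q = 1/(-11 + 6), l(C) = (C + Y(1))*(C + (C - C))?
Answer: 7/5 ≈ 1.4000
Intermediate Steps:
l(C) = C*(1 + C) (l(C) = (C + 1)*(C + (C - C)) = (1 + C)*(C + 0) = (1 + C)*C = C*(1 + C))
q = -⅕ (q = 1/(-5) = -⅕ ≈ -0.20000)
(l(1) + a)*q = (1*(1 + 1) - 9)*(-⅕) = (1*2 - 9)*(-⅕) = (2 - 9)*(-⅕) = -7*(-⅕) = 7/5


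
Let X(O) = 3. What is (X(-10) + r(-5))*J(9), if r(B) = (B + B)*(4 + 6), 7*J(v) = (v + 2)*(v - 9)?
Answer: 0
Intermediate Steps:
J(v) = (-9 + v)*(2 + v)/7 (J(v) = ((v + 2)*(v - 9))/7 = ((2 + v)*(-9 + v))/7 = ((-9 + v)*(2 + v))/7 = (-9 + v)*(2 + v)/7)
r(B) = 20*B (r(B) = (2*B)*10 = 20*B)
(X(-10) + r(-5))*J(9) = (3 + 20*(-5))*(-18/7 - 1*9 + (⅐)*9²) = (3 - 100)*(-18/7 - 9 + (⅐)*81) = -97*(-18/7 - 9 + 81/7) = -97*0 = 0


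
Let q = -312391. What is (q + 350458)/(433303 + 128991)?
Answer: 38067/562294 ≈ 0.067699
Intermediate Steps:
(q + 350458)/(433303 + 128991) = (-312391 + 350458)/(433303 + 128991) = 38067/562294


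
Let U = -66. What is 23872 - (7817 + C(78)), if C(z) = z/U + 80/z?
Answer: 6887662/429 ≈ 16055.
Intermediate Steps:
C(z) = 80/z - z/66 (C(z) = z/(-66) + 80/z = z*(-1/66) + 80/z = -z/66 + 80/z = 80/z - z/66)
23872 - (7817 + C(78)) = 23872 - (7817 + (80/78 - 1/66*78)) = 23872 - (7817 + (80*(1/78) - 13/11)) = 23872 - (7817 + (40/39 - 13/11)) = 23872 - (7817 - 67/429) = 23872 - 1*3353426/429 = 23872 - 3353426/429 = 6887662/429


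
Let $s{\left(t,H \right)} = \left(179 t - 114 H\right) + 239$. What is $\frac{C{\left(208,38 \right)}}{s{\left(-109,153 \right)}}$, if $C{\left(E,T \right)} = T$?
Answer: $- \frac{19}{18357} \approx -0.001035$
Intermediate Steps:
$s{\left(t,H \right)} = 239 - 114 H + 179 t$ ($s{\left(t,H \right)} = \left(- 114 H + 179 t\right) + 239 = 239 - 114 H + 179 t$)
$\frac{C{\left(208,38 \right)}}{s{\left(-109,153 \right)}} = \frac{38}{239 - 17442 + 179 \left(-109\right)} = \frac{38}{239 - 17442 - 19511} = \frac{38}{-36714} = 38 \left(- \frac{1}{36714}\right) = - \frac{19}{18357}$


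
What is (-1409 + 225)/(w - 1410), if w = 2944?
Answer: -592/767 ≈ -0.77184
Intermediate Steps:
(-1409 + 225)/(w - 1410) = (-1409 + 225)/(2944 - 1410) = -1184/1534 = -1184*1/1534 = -592/767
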